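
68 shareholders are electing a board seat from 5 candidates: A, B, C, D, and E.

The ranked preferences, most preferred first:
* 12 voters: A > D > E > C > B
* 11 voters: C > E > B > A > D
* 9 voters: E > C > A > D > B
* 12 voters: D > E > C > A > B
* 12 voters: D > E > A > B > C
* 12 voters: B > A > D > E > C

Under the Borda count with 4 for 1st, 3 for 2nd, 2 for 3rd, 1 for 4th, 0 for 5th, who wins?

A: 12×4 + 11×1 + 9×2 + 12×1 + 12×2 + 12×3 = 149
B: 12×0 + 11×2 + 9×0 + 12×0 + 12×1 + 12×4 = 82
C: 12×1 + 11×4 + 9×3 + 12×2 + 12×0 + 12×0 = 107
D: 12×3 + 11×0 + 9×1 + 12×4 + 12×4 + 12×2 = 165
E: 12×2 + 11×3 + 9×4 + 12×3 + 12×3 + 12×1 = 177

E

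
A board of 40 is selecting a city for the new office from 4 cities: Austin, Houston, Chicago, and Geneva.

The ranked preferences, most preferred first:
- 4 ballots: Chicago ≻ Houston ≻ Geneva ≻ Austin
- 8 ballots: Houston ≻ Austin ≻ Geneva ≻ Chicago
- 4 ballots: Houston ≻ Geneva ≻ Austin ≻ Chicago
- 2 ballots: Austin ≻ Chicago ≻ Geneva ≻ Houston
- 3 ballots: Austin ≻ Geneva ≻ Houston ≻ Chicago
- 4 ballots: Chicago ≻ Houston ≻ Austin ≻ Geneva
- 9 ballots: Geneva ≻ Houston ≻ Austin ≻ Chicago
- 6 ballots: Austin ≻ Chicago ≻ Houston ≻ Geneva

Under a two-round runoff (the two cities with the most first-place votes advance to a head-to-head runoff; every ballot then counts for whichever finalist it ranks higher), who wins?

Houston

Round 1 first-place votes: Austin 11, Houston 12, Chicago 8, Geneva 9. Houston and Austin advance.
Runoff: Houston is ranked above Austin on 29 ballots, Austin above Houston on 11.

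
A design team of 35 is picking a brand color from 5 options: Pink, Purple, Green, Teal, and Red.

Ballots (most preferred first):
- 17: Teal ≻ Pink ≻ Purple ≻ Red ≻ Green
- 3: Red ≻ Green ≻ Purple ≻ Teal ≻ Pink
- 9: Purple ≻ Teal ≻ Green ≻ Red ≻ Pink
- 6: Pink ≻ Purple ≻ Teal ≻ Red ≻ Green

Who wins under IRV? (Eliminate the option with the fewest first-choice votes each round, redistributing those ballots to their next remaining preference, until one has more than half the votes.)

Round 1: Pink 6, Purple 9, Green 0, Teal 17, Red 3. Green eliminated.
Round 2: Pink 6, Purple 9, Teal 17, Red 3. Red eliminated.
Round 3: Pink 6, Purple 12, Teal 17. Pink eliminated.
Round 4: Purple 18, Teal 17. Purple has a majority (≥18).

Purple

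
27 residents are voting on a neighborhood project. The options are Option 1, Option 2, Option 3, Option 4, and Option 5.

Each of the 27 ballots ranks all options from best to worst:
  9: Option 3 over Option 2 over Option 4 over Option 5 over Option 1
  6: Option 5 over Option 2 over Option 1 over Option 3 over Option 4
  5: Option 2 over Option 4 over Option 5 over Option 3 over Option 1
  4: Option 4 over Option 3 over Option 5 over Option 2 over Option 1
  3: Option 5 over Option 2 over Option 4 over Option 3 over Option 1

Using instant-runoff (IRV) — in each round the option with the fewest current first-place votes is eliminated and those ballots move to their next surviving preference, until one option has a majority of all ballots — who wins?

Round 1: Option 1 0, Option 2 5, Option 3 9, Option 4 4, Option 5 9. Option 1 eliminated.
Round 2: Option 2 5, Option 3 9, Option 4 4, Option 5 9. Option 4 eliminated.
Round 3: Option 2 5, Option 3 13, Option 5 9. Option 2 eliminated.
Round 4: Option 3 13, Option 5 14. Option 5 has a majority (≥14).

Option 5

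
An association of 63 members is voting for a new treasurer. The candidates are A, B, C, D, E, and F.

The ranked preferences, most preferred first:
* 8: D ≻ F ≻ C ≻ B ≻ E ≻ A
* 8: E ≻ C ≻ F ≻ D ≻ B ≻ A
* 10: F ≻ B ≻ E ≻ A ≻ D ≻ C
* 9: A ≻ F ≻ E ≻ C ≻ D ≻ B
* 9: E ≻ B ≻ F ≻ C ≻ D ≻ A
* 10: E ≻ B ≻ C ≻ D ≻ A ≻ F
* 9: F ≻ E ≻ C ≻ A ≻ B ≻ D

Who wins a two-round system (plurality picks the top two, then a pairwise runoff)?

Round 1 first-place votes: A 9, B 0, C 0, D 8, E 27, F 19. E and F advance.
Runoff: E is ranked above F on 27 ballots, F above E on 36.

F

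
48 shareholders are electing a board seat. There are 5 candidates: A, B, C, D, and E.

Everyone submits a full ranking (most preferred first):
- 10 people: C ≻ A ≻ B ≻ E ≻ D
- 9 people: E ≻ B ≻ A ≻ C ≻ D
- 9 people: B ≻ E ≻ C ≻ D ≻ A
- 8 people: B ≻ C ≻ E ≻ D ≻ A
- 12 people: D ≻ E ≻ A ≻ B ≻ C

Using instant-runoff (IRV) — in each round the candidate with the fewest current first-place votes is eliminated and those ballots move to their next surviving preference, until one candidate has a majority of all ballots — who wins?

B

Round 1: A 0, B 17, C 10, D 12, E 9. A eliminated.
Round 2: B 17, C 10, D 12, E 9. E eliminated.
Round 3: B 26, C 10, D 12. B has a majority (≥25).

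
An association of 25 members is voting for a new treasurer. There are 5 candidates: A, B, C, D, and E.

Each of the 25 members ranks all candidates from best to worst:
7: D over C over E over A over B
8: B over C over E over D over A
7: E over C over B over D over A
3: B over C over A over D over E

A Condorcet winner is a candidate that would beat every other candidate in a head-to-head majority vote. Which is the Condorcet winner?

C vs A: 25–0
C vs B: 14–11
C vs D: 18–7
C vs E: 18–7
C beats every other candidate.

C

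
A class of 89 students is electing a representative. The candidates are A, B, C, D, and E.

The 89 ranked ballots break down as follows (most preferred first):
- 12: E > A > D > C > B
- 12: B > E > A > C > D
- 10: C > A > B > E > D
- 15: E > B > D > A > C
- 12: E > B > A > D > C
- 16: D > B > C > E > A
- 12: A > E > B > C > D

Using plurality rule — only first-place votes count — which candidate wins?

E

First-place votes: A 12, B 12, C 10, D 16, E 39.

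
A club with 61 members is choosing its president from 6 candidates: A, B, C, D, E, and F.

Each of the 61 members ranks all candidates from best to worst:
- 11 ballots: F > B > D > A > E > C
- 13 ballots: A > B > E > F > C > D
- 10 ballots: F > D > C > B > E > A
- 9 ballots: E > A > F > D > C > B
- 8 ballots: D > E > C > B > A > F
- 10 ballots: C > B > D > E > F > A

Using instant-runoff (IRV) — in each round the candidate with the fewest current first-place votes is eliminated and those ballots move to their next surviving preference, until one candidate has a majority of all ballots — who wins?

Round 1: A 13, B 0, C 10, D 8, E 9, F 21. B eliminated.
Round 2: A 13, C 10, D 8, E 9, F 21. D eliminated.
Round 3: A 13, C 10, E 17, F 21. C eliminated.
Round 4: A 13, E 27, F 21. A eliminated.
Round 5: E 40, F 21. E has a majority (≥31).

E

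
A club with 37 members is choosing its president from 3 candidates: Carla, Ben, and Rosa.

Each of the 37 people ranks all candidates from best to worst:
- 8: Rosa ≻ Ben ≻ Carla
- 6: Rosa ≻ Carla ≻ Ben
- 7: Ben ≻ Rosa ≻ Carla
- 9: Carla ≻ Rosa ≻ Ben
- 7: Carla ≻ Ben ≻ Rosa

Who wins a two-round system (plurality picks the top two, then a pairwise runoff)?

Round 1 first-place votes: Carla 16, Ben 7, Rosa 14. Carla and Rosa advance.
Runoff: Carla is ranked above Rosa on 16 ballots, Rosa above Carla on 21.

Rosa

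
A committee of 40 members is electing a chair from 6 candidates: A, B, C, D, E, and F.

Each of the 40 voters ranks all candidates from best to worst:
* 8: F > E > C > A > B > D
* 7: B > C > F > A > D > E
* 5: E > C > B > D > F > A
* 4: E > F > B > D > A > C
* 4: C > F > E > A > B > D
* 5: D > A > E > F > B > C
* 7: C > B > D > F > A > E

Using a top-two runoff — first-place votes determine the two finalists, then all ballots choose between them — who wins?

Round 1 first-place votes: A 0, B 7, C 11, D 5, E 9, F 8. C and E advance.
Runoff: C is ranked above E on 18 ballots, E above C on 22.

E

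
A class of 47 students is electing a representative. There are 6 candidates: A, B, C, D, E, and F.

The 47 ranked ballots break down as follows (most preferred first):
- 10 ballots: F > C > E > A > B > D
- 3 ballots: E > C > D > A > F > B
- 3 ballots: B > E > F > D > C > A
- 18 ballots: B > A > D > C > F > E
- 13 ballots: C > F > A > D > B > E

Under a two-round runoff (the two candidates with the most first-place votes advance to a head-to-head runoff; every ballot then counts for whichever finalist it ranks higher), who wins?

Round 1 first-place votes: A 0, B 21, C 13, D 0, E 3, F 10. B and C advance.
Runoff: B is ranked above C on 21 ballots, C above B on 26.

C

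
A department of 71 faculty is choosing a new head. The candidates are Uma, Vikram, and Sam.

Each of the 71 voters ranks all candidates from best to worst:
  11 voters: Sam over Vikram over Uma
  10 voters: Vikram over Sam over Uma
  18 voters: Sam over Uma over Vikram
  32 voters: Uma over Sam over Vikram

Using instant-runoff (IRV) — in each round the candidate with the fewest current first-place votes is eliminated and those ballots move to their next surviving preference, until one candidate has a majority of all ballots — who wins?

Sam

Round 1: Uma 32, Vikram 10, Sam 29. Vikram eliminated.
Round 2: Uma 32, Sam 39. Sam has a majority (≥36).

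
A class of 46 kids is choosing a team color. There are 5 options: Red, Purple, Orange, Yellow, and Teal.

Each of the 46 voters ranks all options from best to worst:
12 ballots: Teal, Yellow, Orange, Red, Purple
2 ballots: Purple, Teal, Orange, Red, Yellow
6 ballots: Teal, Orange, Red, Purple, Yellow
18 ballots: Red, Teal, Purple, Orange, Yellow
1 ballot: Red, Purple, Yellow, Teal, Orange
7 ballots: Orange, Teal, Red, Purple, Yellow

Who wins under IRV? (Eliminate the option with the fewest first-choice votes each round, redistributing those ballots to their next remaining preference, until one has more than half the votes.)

Round 1: Red 19, Purple 2, Orange 7, Yellow 0, Teal 18. Yellow eliminated.
Round 2: Red 19, Purple 2, Orange 7, Teal 18. Purple eliminated.
Round 3: Red 19, Orange 7, Teal 20. Orange eliminated.
Round 4: Red 19, Teal 27. Teal has a majority (≥24).

Teal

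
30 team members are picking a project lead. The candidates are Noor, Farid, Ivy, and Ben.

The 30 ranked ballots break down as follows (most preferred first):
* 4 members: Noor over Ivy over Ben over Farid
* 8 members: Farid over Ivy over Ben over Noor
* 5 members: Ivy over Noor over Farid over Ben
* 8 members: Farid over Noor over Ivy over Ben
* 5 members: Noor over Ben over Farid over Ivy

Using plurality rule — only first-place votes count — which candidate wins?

Farid

First-place votes: Noor 9, Farid 16, Ivy 5, Ben 0.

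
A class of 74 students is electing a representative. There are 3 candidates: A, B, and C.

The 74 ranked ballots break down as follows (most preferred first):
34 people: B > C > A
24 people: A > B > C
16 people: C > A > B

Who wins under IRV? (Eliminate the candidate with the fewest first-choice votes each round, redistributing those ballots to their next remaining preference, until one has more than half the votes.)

Round 1: A 24, B 34, C 16. C eliminated.
Round 2: A 40, B 34. A has a majority (≥38).

A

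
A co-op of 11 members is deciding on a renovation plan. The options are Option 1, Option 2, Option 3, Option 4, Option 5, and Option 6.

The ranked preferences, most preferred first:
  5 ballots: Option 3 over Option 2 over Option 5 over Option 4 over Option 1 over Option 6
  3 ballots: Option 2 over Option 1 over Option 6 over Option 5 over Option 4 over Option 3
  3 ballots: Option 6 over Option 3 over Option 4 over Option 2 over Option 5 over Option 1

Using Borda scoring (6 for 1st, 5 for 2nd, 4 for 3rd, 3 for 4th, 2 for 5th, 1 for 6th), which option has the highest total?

Option 2

Option 1: 5×2 + 3×5 + 3×1 = 28
Option 2: 5×5 + 3×6 + 3×3 = 52
Option 3: 5×6 + 3×1 + 3×5 = 48
Option 4: 5×3 + 3×2 + 3×4 = 33
Option 5: 5×4 + 3×3 + 3×2 = 35
Option 6: 5×1 + 3×4 + 3×6 = 35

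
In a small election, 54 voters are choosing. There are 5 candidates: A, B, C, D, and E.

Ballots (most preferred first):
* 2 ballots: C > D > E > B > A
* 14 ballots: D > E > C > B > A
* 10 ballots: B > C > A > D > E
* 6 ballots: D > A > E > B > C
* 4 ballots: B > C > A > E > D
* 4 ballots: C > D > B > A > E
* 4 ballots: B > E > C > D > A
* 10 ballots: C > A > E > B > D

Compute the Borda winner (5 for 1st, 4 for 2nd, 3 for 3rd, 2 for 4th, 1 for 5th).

A: 2×1 + 14×1 + 10×3 + 6×4 + 4×3 + 4×2 + 4×1 + 10×4 = 134
B: 2×2 + 14×2 + 10×5 + 6×2 + 4×5 + 4×3 + 4×5 + 10×2 = 166
C: 2×5 + 14×3 + 10×4 + 6×1 + 4×4 + 4×5 + 4×3 + 10×5 = 196
D: 2×4 + 14×5 + 10×2 + 6×5 + 4×1 + 4×4 + 4×2 + 10×1 = 166
E: 2×3 + 14×4 + 10×1 + 6×3 + 4×2 + 4×1 + 4×4 + 10×3 = 148

C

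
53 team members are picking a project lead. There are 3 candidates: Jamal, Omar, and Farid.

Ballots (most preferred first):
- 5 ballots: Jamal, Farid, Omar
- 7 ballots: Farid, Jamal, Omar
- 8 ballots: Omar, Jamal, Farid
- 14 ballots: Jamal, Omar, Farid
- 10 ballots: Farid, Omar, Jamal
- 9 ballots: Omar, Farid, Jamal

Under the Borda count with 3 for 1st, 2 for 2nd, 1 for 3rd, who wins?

Omar

Jamal: 5×3 + 7×2 + 8×2 + 14×3 + 10×1 + 9×1 = 106
Omar: 5×1 + 7×1 + 8×3 + 14×2 + 10×2 + 9×3 = 111
Farid: 5×2 + 7×3 + 8×1 + 14×1 + 10×3 + 9×2 = 101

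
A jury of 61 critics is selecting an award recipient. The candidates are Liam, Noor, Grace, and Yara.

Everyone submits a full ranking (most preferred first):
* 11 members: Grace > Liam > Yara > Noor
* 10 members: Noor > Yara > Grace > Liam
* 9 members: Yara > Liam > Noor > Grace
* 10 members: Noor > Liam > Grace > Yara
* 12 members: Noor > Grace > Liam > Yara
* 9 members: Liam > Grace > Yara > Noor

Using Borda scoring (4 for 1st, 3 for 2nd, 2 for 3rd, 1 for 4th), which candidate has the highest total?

Noor

Liam: 11×3 + 10×1 + 9×3 + 10×3 + 12×2 + 9×4 = 160
Noor: 11×1 + 10×4 + 9×2 + 10×4 + 12×4 + 9×1 = 166
Grace: 11×4 + 10×2 + 9×1 + 10×2 + 12×3 + 9×3 = 156
Yara: 11×2 + 10×3 + 9×4 + 10×1 + 12×1 + 9×2 = 128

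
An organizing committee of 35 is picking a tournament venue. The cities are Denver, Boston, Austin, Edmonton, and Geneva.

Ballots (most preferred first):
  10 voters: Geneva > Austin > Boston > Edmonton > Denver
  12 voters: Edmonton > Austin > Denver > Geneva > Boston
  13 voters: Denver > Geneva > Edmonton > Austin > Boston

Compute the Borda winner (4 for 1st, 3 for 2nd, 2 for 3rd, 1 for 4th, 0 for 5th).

Geneva

Denver: 10×0 + 12×2 + 13×4 = 76
Boston: 10×2 + 12×0 + 13×0 = 20
Austin: 10×3 + 12×3 + 13×1 = 79
Edmonton: 10×1 + 12×4 + 13×2 = 84
Geneva: 10×4 + 12×1 + 13×3 = 91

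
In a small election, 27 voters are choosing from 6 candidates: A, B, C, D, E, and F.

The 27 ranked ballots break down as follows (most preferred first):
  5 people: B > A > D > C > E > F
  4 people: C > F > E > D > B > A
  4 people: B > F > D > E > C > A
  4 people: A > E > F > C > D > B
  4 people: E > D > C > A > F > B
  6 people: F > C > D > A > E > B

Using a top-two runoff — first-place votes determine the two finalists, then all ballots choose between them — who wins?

Round 1 first-place votes: A 4, B 9, C 4, D 0, E 4, F 6. B and F advance.
Runoff: B is ranked above F on 9 ballots, F above B on 18.

F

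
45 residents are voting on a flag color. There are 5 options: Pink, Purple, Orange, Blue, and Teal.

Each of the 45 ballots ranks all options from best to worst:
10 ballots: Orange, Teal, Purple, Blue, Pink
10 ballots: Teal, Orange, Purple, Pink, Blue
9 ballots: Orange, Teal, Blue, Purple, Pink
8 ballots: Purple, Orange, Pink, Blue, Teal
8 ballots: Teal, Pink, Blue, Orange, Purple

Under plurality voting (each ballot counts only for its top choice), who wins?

Orange

First-place votes: Pink 0, Purple 8, Orange 19, Blue 0, Teal 18.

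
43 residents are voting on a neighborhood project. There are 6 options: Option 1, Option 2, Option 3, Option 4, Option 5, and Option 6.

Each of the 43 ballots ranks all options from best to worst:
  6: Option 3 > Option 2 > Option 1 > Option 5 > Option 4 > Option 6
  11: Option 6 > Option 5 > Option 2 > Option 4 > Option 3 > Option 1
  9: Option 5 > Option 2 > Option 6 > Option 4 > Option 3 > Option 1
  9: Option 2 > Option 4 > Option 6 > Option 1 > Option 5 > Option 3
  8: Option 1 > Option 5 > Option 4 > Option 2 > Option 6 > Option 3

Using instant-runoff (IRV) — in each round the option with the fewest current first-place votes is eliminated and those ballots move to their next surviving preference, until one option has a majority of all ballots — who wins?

Round 1: Option 1 8, Option 2 9, Option 3 6, Option 4 0, Option 5 9, Option 6 11. Option 4 eliminated.
Round 2: Option 1 8, Option 2 9, Option 3 6, Option 5 9, Option 6 11. Option 3 eliminated.
Round 3: Option 1 8, Option 2 15, Option 5 9, Option 6 11. Option 1 eliminated.
Round 4: Option 2 15, Option 5 17, Option 6 11. Option 6 eliminated.
Round 5: Option 2 15, Option 5 28. Option 5 has a majority (≥22).

Option 5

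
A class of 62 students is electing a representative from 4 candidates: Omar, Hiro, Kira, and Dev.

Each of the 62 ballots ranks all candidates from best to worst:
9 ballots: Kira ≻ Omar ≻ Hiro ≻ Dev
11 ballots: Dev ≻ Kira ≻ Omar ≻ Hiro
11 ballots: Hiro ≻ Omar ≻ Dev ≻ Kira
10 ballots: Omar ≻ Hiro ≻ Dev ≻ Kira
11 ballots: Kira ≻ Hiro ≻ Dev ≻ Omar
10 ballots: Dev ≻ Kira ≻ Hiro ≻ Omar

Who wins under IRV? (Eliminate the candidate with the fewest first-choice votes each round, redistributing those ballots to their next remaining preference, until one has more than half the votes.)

Hiro

Round 1: Omar 10, Hiro 11, Kira 20, Dev 21. Omar eliminated.
Round 2: Hiro 21, Kira 20, Dev 21. Kira eliminated.
Round 3: Hiro 41, Dev 21. Hiro has a majority (≥32).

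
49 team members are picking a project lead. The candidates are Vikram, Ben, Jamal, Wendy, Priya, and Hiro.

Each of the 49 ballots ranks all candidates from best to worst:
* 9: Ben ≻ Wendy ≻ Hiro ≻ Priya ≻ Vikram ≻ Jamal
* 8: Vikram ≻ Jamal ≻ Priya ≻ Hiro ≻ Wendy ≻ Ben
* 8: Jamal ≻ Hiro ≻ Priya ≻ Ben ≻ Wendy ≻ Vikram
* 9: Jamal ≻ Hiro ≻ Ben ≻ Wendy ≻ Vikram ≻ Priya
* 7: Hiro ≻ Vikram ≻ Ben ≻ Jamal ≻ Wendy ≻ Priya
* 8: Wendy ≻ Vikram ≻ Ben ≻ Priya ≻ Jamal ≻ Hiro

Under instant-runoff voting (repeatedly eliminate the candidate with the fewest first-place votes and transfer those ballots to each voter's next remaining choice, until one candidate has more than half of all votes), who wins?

Round 1: Vikram 8, Ben 9, Jamal 17, Wendy 8, Priya 0, Hiro 7. Priya eliminated.
Round 2: Vikram 8, Ben 9, Jamal 17, Wendy 8, Hiro 7. Hiro eliminated.
Round 3: Vikram 15, Ben 9, Jamal 17, Wendy 8. Wendy eliminated.
Round 4: Vikram 23, Ben 9, Jamal 17. Ben eliminated.
Round 5: Vikram 32, Jamal 17. Vikram has a majority (≥25).

Vikram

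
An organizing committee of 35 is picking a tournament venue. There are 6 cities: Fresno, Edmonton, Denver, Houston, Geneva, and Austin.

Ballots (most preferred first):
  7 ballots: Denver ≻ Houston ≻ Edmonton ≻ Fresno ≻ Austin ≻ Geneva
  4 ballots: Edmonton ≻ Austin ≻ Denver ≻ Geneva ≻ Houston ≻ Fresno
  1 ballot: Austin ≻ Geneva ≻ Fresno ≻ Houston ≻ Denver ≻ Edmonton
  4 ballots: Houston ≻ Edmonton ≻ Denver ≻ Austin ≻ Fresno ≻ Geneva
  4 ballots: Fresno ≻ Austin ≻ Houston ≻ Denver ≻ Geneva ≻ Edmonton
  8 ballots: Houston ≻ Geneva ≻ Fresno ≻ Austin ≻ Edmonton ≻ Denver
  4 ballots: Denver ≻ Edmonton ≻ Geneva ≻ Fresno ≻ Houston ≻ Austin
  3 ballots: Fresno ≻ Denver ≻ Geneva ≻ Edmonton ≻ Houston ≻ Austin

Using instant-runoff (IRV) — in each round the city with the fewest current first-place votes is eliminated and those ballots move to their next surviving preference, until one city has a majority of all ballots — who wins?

Denver

Round 1: Fresno 7, Edmonton 4, Denver 11, Houston 12, Geneva 0, Austin 1. Geneva eliminated.
Round 2: Fresno 7, Edmonton 4, Denver 11, Houston 12, Austin 1. Austin eliminated.
Round 3: Fresno 8, Edmonton 4, Denver 11, Houston 12. Edmonton eliminated.
Round 4: Fresno 8, Denver 15, Houston 12. Fresno eliminated.
Round 5: Denver 18, Houston 17. Denver has a majority (≥18).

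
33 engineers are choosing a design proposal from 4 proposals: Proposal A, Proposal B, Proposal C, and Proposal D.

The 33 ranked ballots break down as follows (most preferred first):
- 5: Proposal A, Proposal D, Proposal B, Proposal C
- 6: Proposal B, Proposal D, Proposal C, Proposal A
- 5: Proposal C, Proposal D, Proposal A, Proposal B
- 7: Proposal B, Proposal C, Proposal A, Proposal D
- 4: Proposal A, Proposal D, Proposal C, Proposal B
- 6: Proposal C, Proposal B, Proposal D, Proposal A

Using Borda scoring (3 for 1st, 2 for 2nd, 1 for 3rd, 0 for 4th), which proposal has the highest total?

Proposal A: 5×3 + 6×0 + 5×1 + 7×1 + 4×3 + 6×0 = 39
Proposal B: 5×1 + 6×3 + 5×0 + 7×3 + 4×0 + 6×2 = 56
Proposal C: 5×0 + 6×1 + 5×3 + 7×2 + 4×1 + 6×3 = 57
Proposal D: 5×2 + 6×2 + 5×2 + 7×0 + 4×2 + 6×1 = 46

Proposal C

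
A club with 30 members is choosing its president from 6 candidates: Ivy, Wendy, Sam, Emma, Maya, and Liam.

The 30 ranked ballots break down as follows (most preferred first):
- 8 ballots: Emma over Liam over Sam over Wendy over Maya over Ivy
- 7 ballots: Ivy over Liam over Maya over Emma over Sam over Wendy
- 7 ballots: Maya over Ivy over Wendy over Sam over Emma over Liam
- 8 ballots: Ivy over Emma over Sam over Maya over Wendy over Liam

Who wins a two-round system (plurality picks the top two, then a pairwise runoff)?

Round 1 first-place votes: Ivy 15, Wendy 0, Sam 0, Emma 8, Maya 7, Liam 0. Ivy and Emma advance.
Runoff: Ivy is ranked above Emma on 22 ballots, Emma above Ivy on 8.

Ivy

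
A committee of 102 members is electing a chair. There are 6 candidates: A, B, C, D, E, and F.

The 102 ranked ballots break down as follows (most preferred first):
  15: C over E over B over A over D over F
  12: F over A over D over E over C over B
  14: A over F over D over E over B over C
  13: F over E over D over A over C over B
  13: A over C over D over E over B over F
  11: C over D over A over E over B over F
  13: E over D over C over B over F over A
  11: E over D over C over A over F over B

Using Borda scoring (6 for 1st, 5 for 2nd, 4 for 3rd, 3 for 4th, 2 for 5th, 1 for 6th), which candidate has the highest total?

E

A: 15×3 + 12×5 + 14×6 + 13×3 + 13×6 + 11×4 + 13×1 + 11×3 = 396
B: 15×4 + 12×1 + 14×2 + 13×1 + 13×2 + 11×2 + 13×3 + 11×1 = 211
C: 15×6 + 12×2 + 14×1 + 13×2 + 13×5 + 11×6 + 13×4 + 11×4 = 381
D: 15×2 + 12×4 + 14×4 + 13×4 + 13×4 + 11×5 + 13×5 + 11×5 = 413
E: 15×5 + 12×3 + 14×3 + 13×5 + 13×3 + 11×3 + 13×6 + 11×6 = 434
F: 15×1 + 12×6 + 14×5 + 13×6 + 13×1 + 11×1 + 13×2 + 11×2 = 307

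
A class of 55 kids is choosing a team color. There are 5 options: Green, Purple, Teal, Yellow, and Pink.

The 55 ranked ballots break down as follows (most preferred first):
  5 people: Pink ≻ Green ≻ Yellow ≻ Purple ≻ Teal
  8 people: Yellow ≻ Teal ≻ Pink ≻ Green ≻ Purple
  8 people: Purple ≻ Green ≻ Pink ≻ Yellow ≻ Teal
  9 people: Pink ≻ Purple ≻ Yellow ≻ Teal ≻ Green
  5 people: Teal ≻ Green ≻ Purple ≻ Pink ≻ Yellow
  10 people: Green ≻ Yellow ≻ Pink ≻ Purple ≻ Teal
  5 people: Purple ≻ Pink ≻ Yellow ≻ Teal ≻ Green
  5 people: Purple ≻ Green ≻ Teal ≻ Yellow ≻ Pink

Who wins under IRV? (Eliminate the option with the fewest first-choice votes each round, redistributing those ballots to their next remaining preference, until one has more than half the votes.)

Pink

Round 1: Green 10, Purple 18, Teal 5, Yellow 8, Pink 14. Teal eliminated.
Round 2: Green 15, Purple 18, Yellow 8, Pink 14. Yellow eliminated.
Round 3: Green 15, Purple 18, Pink 22. Green eliminated.
Round 4: Purple 23, Pink 32. Pink has a majority (≥28).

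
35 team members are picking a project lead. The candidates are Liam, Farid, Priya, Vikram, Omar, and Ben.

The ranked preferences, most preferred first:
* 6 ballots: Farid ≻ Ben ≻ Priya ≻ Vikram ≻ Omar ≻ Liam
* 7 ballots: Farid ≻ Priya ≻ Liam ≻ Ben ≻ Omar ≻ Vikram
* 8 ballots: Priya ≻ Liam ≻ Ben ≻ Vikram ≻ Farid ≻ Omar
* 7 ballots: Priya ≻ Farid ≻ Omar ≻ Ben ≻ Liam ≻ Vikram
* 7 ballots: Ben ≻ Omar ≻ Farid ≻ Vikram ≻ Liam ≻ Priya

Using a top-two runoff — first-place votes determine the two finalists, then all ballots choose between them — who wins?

Round 1 first-place votes: Liam 0, Farid 13, Priya 15, Vikram 0, Omar 0, Ben 7. Priya and Farid advance.
Runoff: Priya is ranked above Farid on 15 ballots, Farid above Priya on 20.

Farid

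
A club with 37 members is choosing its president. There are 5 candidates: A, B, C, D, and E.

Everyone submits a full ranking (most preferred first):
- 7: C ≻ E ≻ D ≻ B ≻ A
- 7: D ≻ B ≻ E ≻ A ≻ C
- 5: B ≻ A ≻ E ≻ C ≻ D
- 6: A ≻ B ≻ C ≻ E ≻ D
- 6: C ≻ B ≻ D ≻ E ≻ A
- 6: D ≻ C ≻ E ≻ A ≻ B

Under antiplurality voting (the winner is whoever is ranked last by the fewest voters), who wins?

Last-place votes: A 13, B 6, C 7, D 11, E 0.

E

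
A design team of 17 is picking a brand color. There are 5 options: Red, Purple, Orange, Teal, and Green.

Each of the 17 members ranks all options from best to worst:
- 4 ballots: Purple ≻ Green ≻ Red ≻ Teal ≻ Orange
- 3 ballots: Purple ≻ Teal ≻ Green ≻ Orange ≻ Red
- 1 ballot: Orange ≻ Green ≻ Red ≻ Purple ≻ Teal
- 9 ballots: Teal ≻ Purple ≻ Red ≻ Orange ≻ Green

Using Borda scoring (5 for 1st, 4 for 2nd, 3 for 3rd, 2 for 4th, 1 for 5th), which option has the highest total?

Red: 4×3 + 3×1 + 1×3 + 9×3 = 45
Purple: 4×5 + 3×5 + 1×2 + 9×4 = 73
Orange: 4×1 + 3×2 + 1×5 + 9×2 = 33
Teal: 4×2 + 3×4 + 1×1 + 9×5 = 66
Green: 4×4 + 3×3 + 1×4 + 9×1 = 38

Purple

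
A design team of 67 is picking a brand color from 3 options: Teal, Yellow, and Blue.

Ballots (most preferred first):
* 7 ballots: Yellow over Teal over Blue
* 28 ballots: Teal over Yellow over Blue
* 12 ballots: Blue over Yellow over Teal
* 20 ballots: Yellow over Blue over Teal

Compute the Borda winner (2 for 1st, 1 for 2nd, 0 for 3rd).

Yellow

Teal: 7×1 + 28×2 + 12×0 + 20×0 = 63
Yellow: 7×2 + 28×1 + 12×1 + 20×2 = 94
Blue: 7×0 + 28×0 + 12×2 + 20×1 = 44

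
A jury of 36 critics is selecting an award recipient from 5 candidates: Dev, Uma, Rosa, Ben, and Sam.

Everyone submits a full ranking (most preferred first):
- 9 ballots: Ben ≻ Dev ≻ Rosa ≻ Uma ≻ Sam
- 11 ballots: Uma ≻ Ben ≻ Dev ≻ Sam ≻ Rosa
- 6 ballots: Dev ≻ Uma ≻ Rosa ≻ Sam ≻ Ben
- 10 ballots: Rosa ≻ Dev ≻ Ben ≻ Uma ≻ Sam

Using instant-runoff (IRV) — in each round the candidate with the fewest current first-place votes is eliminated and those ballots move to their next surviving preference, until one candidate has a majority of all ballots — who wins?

Round 1: Dev 6, Uma 11, Rosa 10, Ben 9, Sam 0. Sam eliminated.
Round 2: Dev 6, Uma 11, Rosa 10, Ben 9. Dev eliminated.
Round 3: Uma 17, Rosa 10, Ben 9. Ben eliminated.
Round 4: Uma 17, Rosa 19. Rosa has a majority (≥19).

Rosa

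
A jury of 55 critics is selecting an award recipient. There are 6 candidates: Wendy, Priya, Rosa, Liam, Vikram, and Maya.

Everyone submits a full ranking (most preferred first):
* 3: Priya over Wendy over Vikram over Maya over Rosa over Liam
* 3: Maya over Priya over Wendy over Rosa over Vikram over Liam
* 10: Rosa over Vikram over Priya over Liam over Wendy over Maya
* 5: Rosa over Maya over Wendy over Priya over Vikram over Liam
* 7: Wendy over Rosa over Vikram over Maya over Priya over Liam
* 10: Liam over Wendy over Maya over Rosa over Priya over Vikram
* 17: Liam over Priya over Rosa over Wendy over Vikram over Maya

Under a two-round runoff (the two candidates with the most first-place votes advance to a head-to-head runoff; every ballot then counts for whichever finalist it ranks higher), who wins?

Round 1 first-place votes: Wendy 7, Priya 3, Rosa 15, Liam 27, Vikram 0, Maya 3. Liam and Rosa advance.
Runoff: Liam is ranked above Rosa on 27 ballots, Rosa above Liam on 28.

Rosa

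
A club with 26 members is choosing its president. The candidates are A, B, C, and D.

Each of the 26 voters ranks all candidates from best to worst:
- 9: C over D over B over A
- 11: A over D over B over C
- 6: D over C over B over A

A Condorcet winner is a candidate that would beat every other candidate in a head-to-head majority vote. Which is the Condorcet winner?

D

D vs A: 15–11
D vs B: 26–0
D vs C: 17–9
D beats every other candidate.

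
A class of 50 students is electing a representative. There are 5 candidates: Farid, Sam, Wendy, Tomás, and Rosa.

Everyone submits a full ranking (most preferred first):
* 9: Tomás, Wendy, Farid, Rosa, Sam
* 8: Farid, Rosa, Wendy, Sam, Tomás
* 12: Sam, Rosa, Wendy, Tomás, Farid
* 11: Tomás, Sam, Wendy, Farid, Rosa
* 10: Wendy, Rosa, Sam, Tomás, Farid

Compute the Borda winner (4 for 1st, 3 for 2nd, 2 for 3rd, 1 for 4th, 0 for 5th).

Wendy

Farid: 9×2 + 8×4 + 12×0 + 11×1 + 10×0 = 61
Sam: 9×0 + 8×1 + 12×4 + 11×3 + 10×2 = 109
Wendy: 9×3 + 8×2 + 12×2 + 11×2 + 10×4 = 129
Tomás: 9×4 + 8×0 + 12×1 + 11×4 + 10×1 = 102
Rosa: 9×1 + 8×3 + 12×3 + 11×0 + 10×3 = 99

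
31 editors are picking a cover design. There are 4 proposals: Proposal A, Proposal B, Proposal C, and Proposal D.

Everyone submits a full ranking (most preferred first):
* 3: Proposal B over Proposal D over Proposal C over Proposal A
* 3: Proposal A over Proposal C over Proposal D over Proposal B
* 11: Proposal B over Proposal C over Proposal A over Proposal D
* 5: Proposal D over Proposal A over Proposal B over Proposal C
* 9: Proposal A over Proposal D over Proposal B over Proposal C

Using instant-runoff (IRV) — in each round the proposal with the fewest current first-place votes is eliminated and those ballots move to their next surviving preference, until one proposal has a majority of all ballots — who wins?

Proposal A

Round 1: Proposal A 12, Proposal B 14, Proposal C 0, Proposal D 5. Proposal C eliminated.
Round 2: Proposal A 12, Proposal B 14, Proposal D 5. Proposal D eliminated.
Round 3: Proposal A 17, Proposal B 14. Proposal A has a majority (≥16).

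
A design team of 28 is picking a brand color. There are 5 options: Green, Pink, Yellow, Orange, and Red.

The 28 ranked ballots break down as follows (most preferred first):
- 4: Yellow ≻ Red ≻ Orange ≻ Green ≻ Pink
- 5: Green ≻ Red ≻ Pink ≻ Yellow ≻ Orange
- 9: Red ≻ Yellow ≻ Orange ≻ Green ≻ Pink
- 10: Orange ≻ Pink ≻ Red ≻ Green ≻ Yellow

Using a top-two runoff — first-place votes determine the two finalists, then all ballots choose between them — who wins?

Round 1 first-place votes: Green 5, Pink 0, Yellow 4, Orange 10, Red 9. Orange and Red advance.
Runoff: Orange is ranked above Red on 10 ballots, Red above Orange on 18.

Red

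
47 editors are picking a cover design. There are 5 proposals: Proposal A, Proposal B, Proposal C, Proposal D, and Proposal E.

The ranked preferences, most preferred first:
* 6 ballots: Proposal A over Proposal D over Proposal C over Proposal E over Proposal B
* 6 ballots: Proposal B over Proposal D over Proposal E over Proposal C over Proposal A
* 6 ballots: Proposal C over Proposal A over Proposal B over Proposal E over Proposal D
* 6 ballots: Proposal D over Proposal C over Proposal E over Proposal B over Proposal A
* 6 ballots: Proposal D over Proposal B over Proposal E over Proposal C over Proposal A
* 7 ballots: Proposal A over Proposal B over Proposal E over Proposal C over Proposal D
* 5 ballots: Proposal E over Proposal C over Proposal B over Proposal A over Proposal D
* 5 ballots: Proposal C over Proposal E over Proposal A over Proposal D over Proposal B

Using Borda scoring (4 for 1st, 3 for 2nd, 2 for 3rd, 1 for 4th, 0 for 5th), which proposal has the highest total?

Proposal A: 6×4 + 6×0 + 6×3 + 6×0 + 6×0 + 7×4 + 5×1 + 5×2 = 85
Proposal B: 6×0 + 6×4 + 6×2 + 6×1 + 6×3 + 7×3 + 5×2 + 5×0 = 91
Proposal C: 6×2 + 6×1 + 6×4 + 6×3 + 6×1 + 7×1 + 5×3 + 5×4 = 108
Proposal D: 6×3 + 6×3 + 6×0 + 6×4 + 6×4 + 7×0 + 5×0 + 5×1 = 89
Proposal E: 6×1 + 6×2 + 6×1 + 6×2 + 6×2 + 7×2 + 5×4 + 5×3 = 97

Proposal C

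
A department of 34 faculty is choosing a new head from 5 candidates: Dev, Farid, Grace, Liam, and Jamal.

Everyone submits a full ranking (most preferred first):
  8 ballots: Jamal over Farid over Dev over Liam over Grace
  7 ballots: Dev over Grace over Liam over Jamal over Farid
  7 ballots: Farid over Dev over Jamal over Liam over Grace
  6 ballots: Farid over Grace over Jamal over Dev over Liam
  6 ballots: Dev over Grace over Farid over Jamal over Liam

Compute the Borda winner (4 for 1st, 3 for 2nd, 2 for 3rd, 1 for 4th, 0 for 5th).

Dev

Dev: 8×2 + 7×4 + 7×3 + 6×1 + 6×4 = 95
Farid: 8×3 + 7×0 + 7×4 + 6×4 + 6×2 = 88
Grace: 8×0 + 7×3 + 7×0 + 6×3 + 6×3 = 57
Liam: 8×1 + 7×2 + 7×1 + 6×0 + 6×0 = 29
Jamal: 8×4 + 7×1 + 7×2 + 6×2 + 6×1 = 71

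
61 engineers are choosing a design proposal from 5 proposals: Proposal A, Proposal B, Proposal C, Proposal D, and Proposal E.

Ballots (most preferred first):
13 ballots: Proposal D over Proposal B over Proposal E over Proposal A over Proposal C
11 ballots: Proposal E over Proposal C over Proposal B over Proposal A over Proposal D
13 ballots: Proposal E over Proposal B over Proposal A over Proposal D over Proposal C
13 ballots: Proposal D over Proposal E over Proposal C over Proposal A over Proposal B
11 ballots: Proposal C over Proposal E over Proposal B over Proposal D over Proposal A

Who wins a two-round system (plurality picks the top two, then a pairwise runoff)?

Round 1 first-place votes: Proposal A 0, Proposal B 0, Proposal C 11, Proposal D 26, Proposal E 24. Proposal D and Proposal E advance.
Runoff: Proposal D is ranked above Proposal E on 26 ballots, Proposal E above Proposal D on 35.

Proposal E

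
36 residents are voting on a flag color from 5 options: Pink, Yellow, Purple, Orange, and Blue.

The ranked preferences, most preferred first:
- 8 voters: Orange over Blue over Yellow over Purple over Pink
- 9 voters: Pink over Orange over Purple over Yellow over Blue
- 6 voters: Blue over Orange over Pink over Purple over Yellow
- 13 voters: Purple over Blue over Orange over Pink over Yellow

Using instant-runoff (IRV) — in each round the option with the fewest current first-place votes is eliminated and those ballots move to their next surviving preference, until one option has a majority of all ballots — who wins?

Round 1: Pink 9, Yellow 0, Purple 13, Orange 8, Blue 6. Yellow eliminated.
Round 2: Pink 9, Purple 13, Orange 8, Blue 6. Blue eliminated.
Round 3: Pink 9, Purple 13, Orange 14. Pink eliminated.
Round 4: Purple 13, Orange 23. Orange has a majority (≥19).

Orange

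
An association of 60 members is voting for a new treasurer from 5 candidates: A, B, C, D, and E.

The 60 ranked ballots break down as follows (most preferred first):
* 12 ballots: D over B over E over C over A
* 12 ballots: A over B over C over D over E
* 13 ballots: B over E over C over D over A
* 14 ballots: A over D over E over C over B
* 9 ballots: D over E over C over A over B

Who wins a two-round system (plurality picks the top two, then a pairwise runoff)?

Round 1 first-place votes: A 26, B 13, C 0, D 21, E 0. A and D advance.
Runoff: A is ranked above D on 26 ballots, D above A on 34.

D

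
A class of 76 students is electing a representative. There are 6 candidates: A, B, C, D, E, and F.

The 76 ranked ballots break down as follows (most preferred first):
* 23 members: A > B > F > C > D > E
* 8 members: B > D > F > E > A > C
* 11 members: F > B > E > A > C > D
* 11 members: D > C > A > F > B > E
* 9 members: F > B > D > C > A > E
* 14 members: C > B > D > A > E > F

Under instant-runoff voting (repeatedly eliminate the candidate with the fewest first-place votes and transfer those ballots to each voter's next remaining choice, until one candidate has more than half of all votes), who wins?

Round 1: A 23, B 8, C 14, D 11, E 0, F 20. E eliminated.
Round 2: A 23, B 8, C 14, D 11, F 20. B eliminated.
Round 3: A 23, C 14, D 19, F 20. C eliminated.
Round 4: A 23, D 33, F 20. F eliminated.
Round 5: A 34, D 42. D has a majority (≥39).

D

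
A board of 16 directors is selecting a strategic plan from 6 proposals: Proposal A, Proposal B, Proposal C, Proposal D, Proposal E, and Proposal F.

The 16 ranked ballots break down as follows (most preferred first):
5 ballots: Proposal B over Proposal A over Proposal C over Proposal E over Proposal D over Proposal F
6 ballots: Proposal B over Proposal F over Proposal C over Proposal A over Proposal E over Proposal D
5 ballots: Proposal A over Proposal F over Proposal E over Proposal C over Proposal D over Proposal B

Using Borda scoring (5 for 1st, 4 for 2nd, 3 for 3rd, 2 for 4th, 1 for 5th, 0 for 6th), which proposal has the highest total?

Proposal A: 5×4 + 6×2 + 5×5 = 57
Proposal B: 5×5 + 6×5 + 5×0 = 55
Proposal C: 5×3 + 6×3 + 5×2 = 43
Proposal D: 5×1 + 6×0 + 5×1 = 10
Proposal E: 5×2 + 6×1 + 5×3 = 31
Proposal F: 5×0 + 6×4 + 5×4 = 44

Proposal A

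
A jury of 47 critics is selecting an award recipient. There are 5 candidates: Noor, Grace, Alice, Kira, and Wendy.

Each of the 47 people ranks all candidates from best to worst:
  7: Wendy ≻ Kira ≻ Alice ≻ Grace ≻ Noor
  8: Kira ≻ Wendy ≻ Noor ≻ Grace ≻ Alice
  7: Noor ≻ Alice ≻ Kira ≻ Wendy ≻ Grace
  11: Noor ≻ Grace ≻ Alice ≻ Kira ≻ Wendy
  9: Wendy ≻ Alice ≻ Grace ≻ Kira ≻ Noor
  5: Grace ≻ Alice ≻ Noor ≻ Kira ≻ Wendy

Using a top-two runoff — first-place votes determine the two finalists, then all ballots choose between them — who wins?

Wendy

Round 1 first-place votes: Noor 18, Grace 5, Alice 0, Kira 8, Wendy 16. Noor and Wendy advance.
Runoff: Noor is ranked above Wendy on 23 ballots, Wendy above Noor on 24.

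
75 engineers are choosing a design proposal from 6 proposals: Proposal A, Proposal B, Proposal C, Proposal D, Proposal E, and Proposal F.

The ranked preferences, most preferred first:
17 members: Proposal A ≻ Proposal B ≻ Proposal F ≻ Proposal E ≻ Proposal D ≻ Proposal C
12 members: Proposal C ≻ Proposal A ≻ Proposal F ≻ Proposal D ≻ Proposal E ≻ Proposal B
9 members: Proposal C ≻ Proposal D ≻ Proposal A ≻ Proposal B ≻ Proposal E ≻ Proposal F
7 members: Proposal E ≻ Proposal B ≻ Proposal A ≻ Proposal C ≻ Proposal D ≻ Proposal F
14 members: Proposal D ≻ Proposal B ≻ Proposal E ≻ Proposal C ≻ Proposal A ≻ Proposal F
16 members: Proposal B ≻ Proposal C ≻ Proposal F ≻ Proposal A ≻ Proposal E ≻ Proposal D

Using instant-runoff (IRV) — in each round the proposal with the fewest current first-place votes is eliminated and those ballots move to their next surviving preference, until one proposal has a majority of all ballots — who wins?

Round 1: Proposal A 17, Proposal B 16, Proposal C 21, Proposal D 14, Proposal E 7, Proposal F 0. Proposal F eliminated.
Round 2: Proposal A 17, Proposal B 16, Proposal C 21, Proposal D 14, Proposal E 7. Proposal E eliminated.
Round 3: Proposal A 17, Proposal B 23, Proposal C 21, Proposal D 14. Proposal D eliminated.
Round 4: Proposal A 17, Proposal B 37, Proposal C 21. Proposal A eliminated.
Round 5: Proposal B 54, Proposal C 21. Proposal B has a majority (≥38).

Proposal B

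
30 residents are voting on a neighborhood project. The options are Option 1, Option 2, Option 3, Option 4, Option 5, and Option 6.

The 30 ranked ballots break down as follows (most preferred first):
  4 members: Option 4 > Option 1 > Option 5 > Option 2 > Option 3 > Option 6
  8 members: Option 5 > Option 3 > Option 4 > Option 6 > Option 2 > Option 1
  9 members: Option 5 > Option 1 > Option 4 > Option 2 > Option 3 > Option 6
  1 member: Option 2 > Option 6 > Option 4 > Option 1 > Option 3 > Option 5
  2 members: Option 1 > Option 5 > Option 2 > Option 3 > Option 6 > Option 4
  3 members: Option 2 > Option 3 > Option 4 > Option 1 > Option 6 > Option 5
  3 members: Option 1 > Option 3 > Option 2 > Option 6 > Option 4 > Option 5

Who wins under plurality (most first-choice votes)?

Option 5

First-place votes: Option 1 5, Option 2 4, Option 3 0, Option 4 4, Option 5 17, Option 6 0.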